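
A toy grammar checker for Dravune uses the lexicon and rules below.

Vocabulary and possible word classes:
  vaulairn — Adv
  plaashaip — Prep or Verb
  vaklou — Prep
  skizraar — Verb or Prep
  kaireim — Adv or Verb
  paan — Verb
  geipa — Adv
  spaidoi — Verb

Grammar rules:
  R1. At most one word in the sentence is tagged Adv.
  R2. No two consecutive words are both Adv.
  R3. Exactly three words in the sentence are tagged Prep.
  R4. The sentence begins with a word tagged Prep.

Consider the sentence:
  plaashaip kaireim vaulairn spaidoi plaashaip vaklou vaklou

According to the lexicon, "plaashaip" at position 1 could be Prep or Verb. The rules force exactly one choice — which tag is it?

Candidates per position — 1:plaashaip {Prep,Verb}; 2:kaireim {Adv,Verb}; 3:vaulairn {Adv}; 4:spaidoi {Verb}; 5:plaashaip {Prep,Verb}; 6:vaklou {Prep}; 7:vaklou {Prep}.
Position 1: tagging it Verb would leave rule 4 unsatisfiable, so it must be Prep.
Position 2: tagging it Adv would leave rule 1 unsatisfiable, so it must be Verb.
Position 5: tagging it Prep would leave rule 3 unsatisfiable, so it must be Verb.
That leaves exactly one tagging: Prep Verb Adv Verb Verb Prep Prep.
Rule-by-rule: rule 1 ok; rule 2 ok; rule 3 ok; rule 4 ok.

Prep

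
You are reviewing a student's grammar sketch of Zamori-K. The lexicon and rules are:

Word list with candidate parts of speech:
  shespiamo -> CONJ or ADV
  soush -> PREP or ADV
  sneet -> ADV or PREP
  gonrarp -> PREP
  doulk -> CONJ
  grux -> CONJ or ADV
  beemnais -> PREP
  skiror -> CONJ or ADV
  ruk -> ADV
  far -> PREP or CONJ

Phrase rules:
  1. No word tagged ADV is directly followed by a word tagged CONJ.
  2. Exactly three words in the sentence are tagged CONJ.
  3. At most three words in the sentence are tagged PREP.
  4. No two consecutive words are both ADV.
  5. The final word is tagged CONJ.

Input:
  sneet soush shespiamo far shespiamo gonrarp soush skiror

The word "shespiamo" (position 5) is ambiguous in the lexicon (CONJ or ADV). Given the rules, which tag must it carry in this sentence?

ADV

Candidates per position — 1:sneet {ADV,PREP}; 2:soush {PREP,ADV}; 3:shespiamo {CONJ,ADV}; 4:far {PREP,CONJ}; 5:shespiamo {CONJ,ADV}; 6:gonrarp {PREP}; 7:soush {PREP,ADV}; 8:skiror {CONJ,ADV}.
Position 8: tagging it ADV would leave rule 5 unsatisfiable, so it must be CONJ.
Position 7: tagging it ADV would leave rule 1 unsatisfiable, so it must be PREP.
Position 5: the remaining choice is settled jointly with positions 1, 2, 3, 4 — only ADV at position 5 is part of a tagging that satisfies every rule.
That leaves exactly one tagging: ADV PREP CONJ CONJ ADV PREP PREP CONJ.
Rule-by-rule: rule 1 ✓; rule 2 ✓; rule 3 ✓; rule 4 ✓; rule 5 ✓.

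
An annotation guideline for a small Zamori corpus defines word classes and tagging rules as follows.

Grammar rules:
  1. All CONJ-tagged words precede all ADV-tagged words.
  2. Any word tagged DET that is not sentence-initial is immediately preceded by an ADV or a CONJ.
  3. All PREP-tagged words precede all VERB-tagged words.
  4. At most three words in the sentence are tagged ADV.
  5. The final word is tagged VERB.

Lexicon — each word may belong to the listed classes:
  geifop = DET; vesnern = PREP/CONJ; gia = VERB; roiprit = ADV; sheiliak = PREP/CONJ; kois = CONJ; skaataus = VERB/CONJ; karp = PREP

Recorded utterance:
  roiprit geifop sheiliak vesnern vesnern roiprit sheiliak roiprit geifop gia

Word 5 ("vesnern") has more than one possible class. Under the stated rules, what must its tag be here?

Candidates per position — 1:roiprit {ADV}; 2:geifop {DET}; 3:sheiliak {PREP,CONJ}; 4:vesnern {PREP,CONJ}; 5:vesnern {PREP,CONJ}; 6:roiprit {ADV}; 7:sheiliak {PREP,CONJ}; 8:roiprit {ADV}; 9:geifop {DET}; 10:gia {VERB}.
Word 3 cannot be CONJ — rule 1 would then fail for every completion. It is PREP.
Word 4 cannot be CONJ — rule 1 would then fail for every completion. It is PREP.
Word 5 cannot be CONJ — rule 1 would then fail for every completion. It is PREP.
Word 7 cannot be CONJ — rule 1 would then fail for every completion. It is PREP.
So the tagging must be: ADV DET PREP PREP PREP ADV PREP ADV DET VERB.
Rule-by-rule: rule 1 holds; rule 2 holds; rule 3 holds; rule 4 holds; rule 5 holds.

PREP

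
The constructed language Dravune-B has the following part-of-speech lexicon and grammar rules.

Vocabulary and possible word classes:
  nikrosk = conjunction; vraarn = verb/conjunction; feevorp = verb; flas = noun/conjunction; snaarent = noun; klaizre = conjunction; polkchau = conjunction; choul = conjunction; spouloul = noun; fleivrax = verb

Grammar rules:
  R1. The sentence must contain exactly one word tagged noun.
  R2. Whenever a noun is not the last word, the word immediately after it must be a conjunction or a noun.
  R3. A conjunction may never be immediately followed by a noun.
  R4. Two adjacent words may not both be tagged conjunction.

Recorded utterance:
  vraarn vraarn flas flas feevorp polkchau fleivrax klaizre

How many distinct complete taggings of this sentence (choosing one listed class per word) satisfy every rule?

2

Candidates per position — 1:vraarn {verb,conjunction}; 2:vraarn {verb,conjunction}; 3:flas {noun,conjunction}; 4:flas {noun,conjunction}; 5:feevorp {verb}; 6:polkchau {conjunction}; 7:fleivrax {verb}; 8:klaizre {conjunction}.
There are 16 candidate sequences in total.
The sequences that satisfy every rule: verb verb noun conjunction verb conjunction verb conjunction; conjunction verb noun conjunction verb conjunction verb conjunction.
Count = 2.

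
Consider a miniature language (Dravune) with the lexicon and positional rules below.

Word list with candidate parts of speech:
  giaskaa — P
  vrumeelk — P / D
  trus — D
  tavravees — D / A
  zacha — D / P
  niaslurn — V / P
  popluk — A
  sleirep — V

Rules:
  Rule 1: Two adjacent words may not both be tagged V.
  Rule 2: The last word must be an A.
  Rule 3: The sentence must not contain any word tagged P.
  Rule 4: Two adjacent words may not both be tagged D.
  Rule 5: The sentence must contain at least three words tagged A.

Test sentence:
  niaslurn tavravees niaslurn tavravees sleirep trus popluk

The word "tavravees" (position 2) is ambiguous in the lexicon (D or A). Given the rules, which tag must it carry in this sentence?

Candidates per position — 1:niaslurn {V,P}; 2:tavravees {D,A}; 3:niaslurn {V,P}; 4:tavravees {D,A}; 5:sleirep {V}; 6:trus {D}; 7:popluk {A}.
Word 1 cannot be P — rule 3 would then fail for every completion. It is V.
Word 2 cannot be D — rule 5 would then fail for every completion. It is A.
Word 3 cannot be P — rule 3 would then fail for every completion. It is V.
Word 4 cannot be D — rule 5 would then fail for every completion. It is A.
The unique satisfying tagging is: V A V A V D A.
Verifying each rule — rule 1 satisfied; rule 2 satisfied; rule 3 satisfied; rule 4 satisfied; rule 5 satisfied.

A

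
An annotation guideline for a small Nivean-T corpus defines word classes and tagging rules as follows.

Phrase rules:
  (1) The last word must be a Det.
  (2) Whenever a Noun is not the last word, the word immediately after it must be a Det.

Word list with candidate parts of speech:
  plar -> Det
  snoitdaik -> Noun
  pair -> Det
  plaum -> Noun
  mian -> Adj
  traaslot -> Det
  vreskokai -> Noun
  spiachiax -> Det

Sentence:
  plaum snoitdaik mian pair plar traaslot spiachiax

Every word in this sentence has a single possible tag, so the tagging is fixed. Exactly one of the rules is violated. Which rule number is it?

2

Fixed tagging: Noun Noun Adj Det Det Det Det.
Rule check: R1 ok, R2 fails.
Only rule 2 fails.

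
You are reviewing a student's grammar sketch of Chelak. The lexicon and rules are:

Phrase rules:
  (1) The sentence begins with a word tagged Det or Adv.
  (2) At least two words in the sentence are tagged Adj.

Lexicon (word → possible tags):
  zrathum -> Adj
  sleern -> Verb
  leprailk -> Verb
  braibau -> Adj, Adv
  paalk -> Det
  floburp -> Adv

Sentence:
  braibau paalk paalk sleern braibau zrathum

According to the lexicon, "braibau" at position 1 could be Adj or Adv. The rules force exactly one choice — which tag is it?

Candidates per position — 1:braibau {Adj,Adv}; 2:paalk {Det}; 3:paalk {Det}; 4:sleern {Verb}; 5:braibau {Adj,Adv}; 6:zrathum {Adj}.
Word 1 cannot be Adj — rule 1 would then fail for every completion. It is Adv.
Word 5 cannot be Adv — rule 2 would then fail for every completion. It is Adj.
That leaves exactly one tagging: Adv Det Det Verb Adj Adj.
Check: rule 1 ✓; rule 2 ✓.

Adv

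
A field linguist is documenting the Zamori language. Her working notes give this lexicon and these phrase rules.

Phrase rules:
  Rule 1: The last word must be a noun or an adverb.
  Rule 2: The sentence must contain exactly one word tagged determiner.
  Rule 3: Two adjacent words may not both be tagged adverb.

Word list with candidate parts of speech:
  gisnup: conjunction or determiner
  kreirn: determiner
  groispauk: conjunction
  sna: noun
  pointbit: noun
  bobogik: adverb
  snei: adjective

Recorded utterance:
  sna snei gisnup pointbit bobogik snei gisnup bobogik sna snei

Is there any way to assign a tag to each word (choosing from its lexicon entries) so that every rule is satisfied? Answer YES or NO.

Candidates per position — 1:sna {noun}; 2:snei {adjective}; 3:gisnup {conjunction,determiner}; 4:pointbit {noun}; 5:bobogik {adverb}; 6:snei {adjective}; 7:gisnup {conjunction,determiner}; 8:bobogik {adverb}; 9:sna {noun}; 10:snei {adjective}.
Rule 1 cannot be satisfied by any choice of tags from the lexicon.
So there is no consistent tagging.

NO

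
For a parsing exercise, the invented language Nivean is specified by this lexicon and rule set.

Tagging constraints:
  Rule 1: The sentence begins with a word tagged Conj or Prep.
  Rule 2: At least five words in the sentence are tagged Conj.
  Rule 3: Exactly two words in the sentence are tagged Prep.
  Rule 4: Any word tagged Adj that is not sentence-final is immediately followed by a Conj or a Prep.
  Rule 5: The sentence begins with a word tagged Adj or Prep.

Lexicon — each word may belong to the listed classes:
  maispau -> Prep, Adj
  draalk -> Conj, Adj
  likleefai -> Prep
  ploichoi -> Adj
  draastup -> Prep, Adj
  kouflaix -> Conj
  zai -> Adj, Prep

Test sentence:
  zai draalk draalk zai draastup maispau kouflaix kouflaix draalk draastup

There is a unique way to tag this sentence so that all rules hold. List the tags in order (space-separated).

Prep Conj Conj Adj Prep Adj Conj Conj Conj Adj

Candidates per position — 1:zai {Adj,Prep}; 2:draalk {Conj,Adj}; 3:draalk {Conj,Adj}; 4:zai {Adj,Prep}; 5:draastup {Prep,Adj}; 6:maispau {Prep,Adj}; 7:kouflaix {Conj}; 8:kouflaix {Conj}; 9:draalk {Conj,Adj}; 10:draastup {Prep,Adj}.
Position 1: tagging it Adj would leave rule 1 unsatisfiable, so it must be Prep.
Position 2: tagging it Adj would leave rule 2 unsatisfiable, so it must be Conj.
Position 3: tagging it Adj would leave rule 2 unsatisfiable, so it must be Conj.
Position 9: tagging it Adj would leave rule 2 unsatisfiable, so it must be Conj.
The remaining ambiguous positions (4, 5, 6, 10) are resolved jointly — only one combination satisfies every rule.
That leaves exactly one tagging: Prep Conj Conj Adj Prep Adj Conj Conj Conj Adj.
Checking: rule 1 ✓; rule 2 ✓; rule 3 ✓; rule 4 ✓; rule 5 ✓.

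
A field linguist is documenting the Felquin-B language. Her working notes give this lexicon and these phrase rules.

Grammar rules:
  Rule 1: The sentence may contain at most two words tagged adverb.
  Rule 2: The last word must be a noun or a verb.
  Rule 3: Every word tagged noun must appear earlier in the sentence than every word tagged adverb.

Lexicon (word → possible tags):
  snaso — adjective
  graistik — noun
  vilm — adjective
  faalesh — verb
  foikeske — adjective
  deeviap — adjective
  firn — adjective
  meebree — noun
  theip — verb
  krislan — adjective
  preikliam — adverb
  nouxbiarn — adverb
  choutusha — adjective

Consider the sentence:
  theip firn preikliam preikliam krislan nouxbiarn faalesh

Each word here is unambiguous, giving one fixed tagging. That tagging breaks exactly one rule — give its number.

Fixed tagging: verb adjective adverb adverb adjective adverb verb.
Rule check: R1 ✗, R2 ✓, R3 ✓.
Only rule 1 fails.

1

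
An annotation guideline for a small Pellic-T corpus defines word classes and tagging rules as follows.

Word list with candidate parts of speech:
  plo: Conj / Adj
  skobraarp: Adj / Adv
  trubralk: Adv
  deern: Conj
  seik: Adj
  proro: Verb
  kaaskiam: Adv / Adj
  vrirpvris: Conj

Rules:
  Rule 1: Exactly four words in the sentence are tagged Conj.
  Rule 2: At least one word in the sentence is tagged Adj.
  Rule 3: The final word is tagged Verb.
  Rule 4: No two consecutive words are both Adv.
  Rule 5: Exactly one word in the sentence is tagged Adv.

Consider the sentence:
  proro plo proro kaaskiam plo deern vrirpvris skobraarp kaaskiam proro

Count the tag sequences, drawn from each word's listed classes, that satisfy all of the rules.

3

Candidates per position — 1:proro {Verb}; 2:plo {Conj,Adj}; 3:proro {Verb}; 4:kaaskiam {Adv,Adj}; 5:plo {Conj,Adj}; 6:deern {Conj}; 7:vrirpvris {Conj}; 8:skobraarp {Adj,Adv}; 9:kaaskiam {Adv,Adj}; 10:proro {Verb}.
There are 32 candidate sequences in total.
The sequences that satisfy every rule: Verb Conj Verb Adv Conj Conj Conj Adj Adj Verb; Verb Conj Verb Adj Conj Conj Conj Adj Adv Verb; Verb Conj Verb Adj Conj Conj Conj Adv Adj Verb.
Count = 3.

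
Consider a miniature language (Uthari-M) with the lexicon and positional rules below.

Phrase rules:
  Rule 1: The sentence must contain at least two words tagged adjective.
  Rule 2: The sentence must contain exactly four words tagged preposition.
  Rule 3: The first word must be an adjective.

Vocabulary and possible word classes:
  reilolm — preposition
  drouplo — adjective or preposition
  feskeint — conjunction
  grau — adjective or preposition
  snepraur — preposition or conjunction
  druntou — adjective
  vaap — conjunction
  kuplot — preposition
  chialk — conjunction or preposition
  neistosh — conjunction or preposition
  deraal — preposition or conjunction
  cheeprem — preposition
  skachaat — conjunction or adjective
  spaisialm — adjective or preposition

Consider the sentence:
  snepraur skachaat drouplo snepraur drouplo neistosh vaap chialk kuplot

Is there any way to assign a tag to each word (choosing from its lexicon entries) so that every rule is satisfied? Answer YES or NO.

Candidates per position — 1:snepraur {preposition,conjunction}; 2:skachaat {conjunction,adjective}; 3:drouplo {adjective,preposition}; 4:snepraur {preposition,conjunction}; 5:drouplo {adjective,preposition}; 6:neistosh {conjunction,preposition}; 7:vaap {conjunction}; 8:chialk {conjunction,preposition}; 9:kuplot {preposition}.
Rule 3 cannot be satisfied by any choice of tags from the lexicon.
So there is no consistent tagging.

NO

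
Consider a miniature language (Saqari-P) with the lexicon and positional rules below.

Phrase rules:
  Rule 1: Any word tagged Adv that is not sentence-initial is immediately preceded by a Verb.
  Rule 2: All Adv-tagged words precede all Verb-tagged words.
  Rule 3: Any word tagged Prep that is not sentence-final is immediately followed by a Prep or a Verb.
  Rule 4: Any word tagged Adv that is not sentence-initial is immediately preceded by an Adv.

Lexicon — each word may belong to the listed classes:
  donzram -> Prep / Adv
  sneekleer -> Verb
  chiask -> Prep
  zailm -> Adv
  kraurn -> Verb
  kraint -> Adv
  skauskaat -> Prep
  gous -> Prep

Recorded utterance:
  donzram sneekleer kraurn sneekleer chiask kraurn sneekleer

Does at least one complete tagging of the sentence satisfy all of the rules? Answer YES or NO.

Candidates per position — 1:donzram {Prep,Adv}; 2:sneekleer {Verb}; 3:kraurn {Verb}; 4:sneekleer {Verb}; 5:chiask {Prep}; 6:kraurn {Verb}; 7:sneekleer {Verb}.
One satisfying assignment: Adv Verb Verb Verb Prep Verb Verb.
Check: rule 1 ✓; rule 2 ✓; rule 3 ✓; rule 4 ✓.

YES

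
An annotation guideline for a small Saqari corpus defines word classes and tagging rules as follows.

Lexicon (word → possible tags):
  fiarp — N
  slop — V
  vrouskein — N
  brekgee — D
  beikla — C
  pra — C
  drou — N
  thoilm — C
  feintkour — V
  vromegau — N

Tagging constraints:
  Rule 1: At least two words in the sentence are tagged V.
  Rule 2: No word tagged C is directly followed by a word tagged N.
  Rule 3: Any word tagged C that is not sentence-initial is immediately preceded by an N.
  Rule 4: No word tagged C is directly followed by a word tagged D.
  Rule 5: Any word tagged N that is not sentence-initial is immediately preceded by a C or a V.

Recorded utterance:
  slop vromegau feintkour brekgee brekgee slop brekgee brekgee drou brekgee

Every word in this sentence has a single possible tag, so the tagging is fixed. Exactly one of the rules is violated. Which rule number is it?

Fixed tagging: V N V D D V D D N D.
Checking each rule: R1 ok, R2 ok, R3 ok, R4 ok, R5 fails.
Only rule 5 fails.

5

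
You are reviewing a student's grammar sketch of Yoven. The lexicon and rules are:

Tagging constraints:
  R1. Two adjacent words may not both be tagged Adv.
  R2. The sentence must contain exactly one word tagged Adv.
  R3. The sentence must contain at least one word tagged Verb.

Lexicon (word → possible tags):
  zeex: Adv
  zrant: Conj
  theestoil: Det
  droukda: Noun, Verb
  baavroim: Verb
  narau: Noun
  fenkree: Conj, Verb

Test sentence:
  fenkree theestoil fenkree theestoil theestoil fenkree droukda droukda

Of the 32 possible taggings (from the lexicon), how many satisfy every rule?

0

Candidates per position — 1:fenkree {Conj,Verb}; 2:theestoil {Det}; 3:fenkree {Conj,Verb}; 4:theestoil {Det}; 5:theestoil {Det}; 6:fenkree {Conj,Verb}; 7:droukda {Noun,Verb}; 8:droukda {Noun,Verb}.
There are 32 candidate sequences in total.
Rule 2 cannot be satisfied by any choice of tags from the lexicon.
So there is no consistent tagging.
Count = 0.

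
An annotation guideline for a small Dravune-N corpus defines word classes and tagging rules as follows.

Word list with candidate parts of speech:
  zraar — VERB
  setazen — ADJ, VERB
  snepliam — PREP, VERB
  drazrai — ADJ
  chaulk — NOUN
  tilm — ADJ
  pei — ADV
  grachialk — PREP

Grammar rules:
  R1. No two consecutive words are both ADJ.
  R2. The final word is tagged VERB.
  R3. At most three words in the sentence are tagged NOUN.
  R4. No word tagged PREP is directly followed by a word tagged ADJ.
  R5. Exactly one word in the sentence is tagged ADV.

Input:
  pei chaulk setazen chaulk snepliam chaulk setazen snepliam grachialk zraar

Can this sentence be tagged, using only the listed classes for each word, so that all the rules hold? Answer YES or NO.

Candidates per position — 1:pei {ADV}; 2:chaulk {NOUN}; 3:setazen {ADJ,VERB}; 4:chaulk {NOUN}; 5:snepliam {PREP,VERB}; 6:chaulk {NOUN}; 7:setazen {ADJ,VERB}; 8:snepliam {PREP,VERB}; 9:grachialk {PREP}; 10:zraar {VERB}.
One satisfying assignment: ADV NOUN VERB NOUN VERB NOUN ADJ VERB PREP VERB.
Rule-by-rule: rule 1 holds; rule 2 holds; rule 3 holds; rule 4 holds; rule 5 holds.

YES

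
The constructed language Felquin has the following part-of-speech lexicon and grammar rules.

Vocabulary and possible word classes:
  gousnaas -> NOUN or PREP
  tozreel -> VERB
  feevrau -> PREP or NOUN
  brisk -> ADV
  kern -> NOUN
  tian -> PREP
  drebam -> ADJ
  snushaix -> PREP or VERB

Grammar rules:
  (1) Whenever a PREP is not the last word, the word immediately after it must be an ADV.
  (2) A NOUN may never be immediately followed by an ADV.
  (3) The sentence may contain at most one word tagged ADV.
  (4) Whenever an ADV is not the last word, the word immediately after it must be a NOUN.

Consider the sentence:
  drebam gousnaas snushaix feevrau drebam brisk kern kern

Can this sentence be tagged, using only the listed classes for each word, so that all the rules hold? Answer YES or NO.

Candidates per position — 1:drebam {ADJ}; 2:gousnaas {NOUN,PREP}; 3:snushaix {PREP,VERB}; 4:feevrau {PREP,NOUN}; 5:drebam {ADJ}; 6:brisk {ADV}; 7:kern {NOUN}; 8:kern {NOUN}.
One satisfying assignment: ADJ NOUN VERB NOUN ADJ ADV NOUN NOUN.
Verifying each rule — rule 1 ✓; rule 2 ✓; rule 3 ✓; rule 4 ✓.

YES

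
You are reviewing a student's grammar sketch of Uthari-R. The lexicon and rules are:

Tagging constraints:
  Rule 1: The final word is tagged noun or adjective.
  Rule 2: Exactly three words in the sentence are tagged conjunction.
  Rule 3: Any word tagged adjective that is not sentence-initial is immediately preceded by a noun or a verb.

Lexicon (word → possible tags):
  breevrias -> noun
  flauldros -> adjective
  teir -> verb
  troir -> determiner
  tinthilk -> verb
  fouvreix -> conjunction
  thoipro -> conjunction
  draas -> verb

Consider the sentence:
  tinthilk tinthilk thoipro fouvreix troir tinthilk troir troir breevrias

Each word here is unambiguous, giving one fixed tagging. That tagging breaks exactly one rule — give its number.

Fixed tagging: verb verb conjunction conjunction determiner verb determiner determiner noun.
Rule check: R1 pass, R2 fail, R3 pass.
Only rule 2 fails.

2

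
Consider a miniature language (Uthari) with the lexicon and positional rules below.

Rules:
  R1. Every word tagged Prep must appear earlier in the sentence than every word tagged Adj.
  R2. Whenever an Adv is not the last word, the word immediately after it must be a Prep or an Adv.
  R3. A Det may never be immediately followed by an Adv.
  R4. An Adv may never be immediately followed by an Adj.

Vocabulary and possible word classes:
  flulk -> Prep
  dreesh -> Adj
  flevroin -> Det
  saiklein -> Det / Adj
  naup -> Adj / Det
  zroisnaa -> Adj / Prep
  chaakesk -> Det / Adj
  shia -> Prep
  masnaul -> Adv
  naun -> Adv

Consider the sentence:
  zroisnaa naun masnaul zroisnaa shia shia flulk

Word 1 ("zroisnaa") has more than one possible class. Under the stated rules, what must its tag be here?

Candidates per position — 1:zroisnaa {Adj,Prep}; 2:naun {Adv}; 3:masnaul {Adv}; 4:zroisnaa {Adj,Prep}; 5:shia {Prep}; 6:shia {Prep}; 7:flulk {Prep}.
Position 1: Adj is ruled out by rule 1; that leaves Prep.
Position 4: Adj is ruled out by rule 1; that leaves Prep.
So the tagging must be: Prep Adv Adv Prep Prep Prep Prep.
Rule-by-rule: rule 1 holds; rule 2 holds; rule 3 holds; rule 4 holds.

Prep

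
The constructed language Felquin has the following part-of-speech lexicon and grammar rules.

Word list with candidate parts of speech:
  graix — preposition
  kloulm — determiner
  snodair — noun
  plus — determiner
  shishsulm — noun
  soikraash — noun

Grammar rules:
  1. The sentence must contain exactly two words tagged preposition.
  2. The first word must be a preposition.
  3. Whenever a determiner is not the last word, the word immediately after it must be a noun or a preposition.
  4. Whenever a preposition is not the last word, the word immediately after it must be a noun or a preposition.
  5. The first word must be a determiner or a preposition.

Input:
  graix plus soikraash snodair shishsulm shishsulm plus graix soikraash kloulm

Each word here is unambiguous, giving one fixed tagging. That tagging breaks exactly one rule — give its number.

Fixed tagging: preposition determiner noun noun noun noun determiner preposition noun determiner.
Checking each rule: R1 holds, R2 holds, R3 holds, R4 violated, R5 holds.
Only rule 4 fails.

4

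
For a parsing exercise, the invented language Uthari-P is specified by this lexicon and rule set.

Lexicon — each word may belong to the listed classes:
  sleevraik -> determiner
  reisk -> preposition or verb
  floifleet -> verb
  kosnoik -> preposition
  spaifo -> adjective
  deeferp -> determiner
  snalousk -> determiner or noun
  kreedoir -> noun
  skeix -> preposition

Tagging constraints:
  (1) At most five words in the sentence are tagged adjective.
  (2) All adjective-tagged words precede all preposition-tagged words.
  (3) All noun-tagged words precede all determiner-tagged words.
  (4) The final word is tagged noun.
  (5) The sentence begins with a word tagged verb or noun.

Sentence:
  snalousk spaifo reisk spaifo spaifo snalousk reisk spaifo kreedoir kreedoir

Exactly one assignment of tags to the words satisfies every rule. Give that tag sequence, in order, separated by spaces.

noun adjective verb adjective adjective noun verb adjective noun noun

Candidates per position — 1:snalousk {determiner,noun}; 2:spaifo {adjective}; 3:reisk {preposition,verb}; 4:spaifo {adjective}; 5:spaifo {adjective}; 6:snalousk {determiner,noun}; 7:reisk {preposition,verb}; 8:spaifo {adjective}; 9:kreedoir {noun}; 10:kreedoir {noun}.
If word 1 were determiner, no tagging could satisfy rule 3; so word 1 is noun.
If word 3 were preposition, no tagging could satisfy rule 2; so word 3 is verb.
If word 6 were determiner, no tagging could satisfy rule 3; so word 6 is noun.
If word 7 were preposition, no tagging could satisfy rule 2; so word 7 is verb.
That leaves exactly one tagging: noun adjective verb adjective adjective noun verb adjective noun noun.
Checking: rule 1 ✓; rule 2 ✓; rule 3 ✓; rule 4 ✓; rule 5 ✓.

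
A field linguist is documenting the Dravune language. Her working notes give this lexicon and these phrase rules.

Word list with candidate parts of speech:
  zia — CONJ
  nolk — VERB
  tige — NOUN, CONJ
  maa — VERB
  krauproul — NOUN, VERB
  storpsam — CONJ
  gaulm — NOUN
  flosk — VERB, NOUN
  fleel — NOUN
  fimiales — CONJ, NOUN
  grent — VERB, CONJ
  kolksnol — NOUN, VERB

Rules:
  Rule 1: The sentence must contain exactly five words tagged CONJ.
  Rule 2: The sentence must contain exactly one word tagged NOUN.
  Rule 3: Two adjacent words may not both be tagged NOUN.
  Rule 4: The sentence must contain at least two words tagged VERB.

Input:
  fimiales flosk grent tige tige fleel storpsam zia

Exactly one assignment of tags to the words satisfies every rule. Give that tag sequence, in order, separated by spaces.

CONJ VERB VERB CONJ CONJ NOUN CONJ CONJ

Candidates per position — 1:fimiales {CONJ,NOUN}; 2:flosk {VERB,NOUN}; 3:grent {VERB,CONJ}; 4:tige {NOUN,CONJ}; 5:tige {NOUN,CONJ}; 6:fleel {NOUN}; 7:storpsam {CONJ}; 8:zia {CONJ}.
Position 1: NOUN is ruled out by rule 2; that leaves CONJ.
Position 2: NOUN is ruled out by rule 2; that leaves VERB.
Position 3: CONJ is ruled out by rule 4; that leaves VERB.
Position 4: NOUN is ruled out by rule 1; that leaves CONJ.
Position 5: NOUN is ruled out by rule 1; that leaves CONJ.
The only consistent sequence is: CONJ VERB VERB CONJ CONJ NOUN CONJ CONJ.
Check: rule 1 ok; rule 2 ok; rule 3 ok; rule 4 ok.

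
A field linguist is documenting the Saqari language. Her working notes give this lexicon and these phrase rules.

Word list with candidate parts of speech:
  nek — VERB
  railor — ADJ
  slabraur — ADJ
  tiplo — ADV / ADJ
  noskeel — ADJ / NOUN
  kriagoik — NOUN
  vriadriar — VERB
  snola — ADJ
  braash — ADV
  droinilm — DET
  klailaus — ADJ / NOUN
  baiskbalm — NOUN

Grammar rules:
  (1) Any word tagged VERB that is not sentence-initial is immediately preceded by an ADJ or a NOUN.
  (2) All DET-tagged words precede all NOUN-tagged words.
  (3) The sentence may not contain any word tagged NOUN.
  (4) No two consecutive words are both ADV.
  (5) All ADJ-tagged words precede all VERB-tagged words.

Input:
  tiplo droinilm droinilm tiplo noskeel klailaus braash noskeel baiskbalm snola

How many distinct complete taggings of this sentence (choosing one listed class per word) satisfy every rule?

Candidates per position — 1:tiplo {ADV,ADJ}; 2:droinilm {DET}; 3:droinilm {DET}; 4:tiplo {ADV,ADJ}; 5:noskeel {ADJ,NOUN}; 6:klailaus {ADJ,NOUN}; 7:braash {ADV}; 8:noskeel {ADJ,NOUN}; 9:baiskbalm {NOUN}; 10:snola {ADJ}.
There are 32 candidate sequences in total.
Rule 3 cannot be satisfied by any choice of tags from the lexicon.
So there is no consistent tagging.
Count = 0.

0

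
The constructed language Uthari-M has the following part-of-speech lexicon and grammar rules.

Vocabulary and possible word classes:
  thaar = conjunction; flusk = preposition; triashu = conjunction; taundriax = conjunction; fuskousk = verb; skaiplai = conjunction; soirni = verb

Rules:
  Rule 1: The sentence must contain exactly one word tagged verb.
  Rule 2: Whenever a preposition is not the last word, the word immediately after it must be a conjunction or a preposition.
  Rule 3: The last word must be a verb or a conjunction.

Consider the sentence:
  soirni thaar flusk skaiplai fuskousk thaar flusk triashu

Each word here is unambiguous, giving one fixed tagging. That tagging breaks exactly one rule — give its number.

Fixed tagging: verb conjunction preposition conjunction verb conjunction preposition conjunction.
Applying the rules: R1 ✗, R2 ✓, R3 ✓.
Only rule 1 fails.

1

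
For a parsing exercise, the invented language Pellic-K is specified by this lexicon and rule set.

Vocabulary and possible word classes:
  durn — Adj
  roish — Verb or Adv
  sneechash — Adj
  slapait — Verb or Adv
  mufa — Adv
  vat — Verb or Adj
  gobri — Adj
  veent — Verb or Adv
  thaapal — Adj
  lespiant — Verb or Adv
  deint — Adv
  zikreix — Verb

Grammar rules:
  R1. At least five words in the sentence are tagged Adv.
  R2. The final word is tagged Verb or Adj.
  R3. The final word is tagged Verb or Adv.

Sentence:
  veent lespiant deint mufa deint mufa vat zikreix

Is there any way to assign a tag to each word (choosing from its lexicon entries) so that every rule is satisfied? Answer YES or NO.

Candidates per position — 1:veent {Verb,Adv}; 2:lespiant {Verb,Adv}; 3:deint {Adv}; 4:mufa {Adv}; 5:deint {Adv}; 6:mufa {Adv}; 7:vat {Verb,Adj}; 8:zikreix {Verb}.
One satisfying assignment: Adv Adv Adv Adv Adv Adv Verb Verb.
Rule-by-rule: rule 1 ✓; rule 2 ✓; rule 3 ✓.

YES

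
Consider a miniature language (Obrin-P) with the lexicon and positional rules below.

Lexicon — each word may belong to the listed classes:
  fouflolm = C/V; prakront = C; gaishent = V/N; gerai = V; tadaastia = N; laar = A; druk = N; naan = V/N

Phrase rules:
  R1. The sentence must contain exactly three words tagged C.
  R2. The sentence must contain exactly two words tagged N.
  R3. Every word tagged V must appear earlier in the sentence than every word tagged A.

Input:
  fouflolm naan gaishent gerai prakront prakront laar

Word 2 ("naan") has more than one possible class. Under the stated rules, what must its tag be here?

Candidates per position — 1:fouflolm {C,V}; 2:naan {V,N}; 3:gaishent {V,N}; 4:gerai {V}; 5:prakront {C}; 6:prakront {C}; 7:laar {A}.
Position 1: V is ruled out by rule 1; that leaves C.
Position 2: V is ruled out by rule 2; that leaves N.
Position 3: V is ruled out by rule 2; that leaves N.
The only consistent sequence is: C N N V C C A.
Checking: rule 1 satisfied; rule 2 satisfied; rule 3 satisfied.

N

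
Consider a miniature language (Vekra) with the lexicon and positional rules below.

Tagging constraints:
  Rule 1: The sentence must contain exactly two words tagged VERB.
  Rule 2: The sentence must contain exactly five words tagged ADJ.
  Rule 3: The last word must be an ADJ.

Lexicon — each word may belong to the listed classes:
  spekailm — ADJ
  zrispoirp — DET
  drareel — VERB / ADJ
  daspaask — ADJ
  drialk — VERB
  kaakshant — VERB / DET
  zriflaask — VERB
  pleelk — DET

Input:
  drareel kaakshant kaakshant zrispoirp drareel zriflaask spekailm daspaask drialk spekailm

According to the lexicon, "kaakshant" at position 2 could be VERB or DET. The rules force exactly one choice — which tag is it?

Candidates per position — 1:drareel {VERB,ADJ}; 2:kaakshant {VERB,DET}; 3:kaakshant {VERB,DET}; 4:zrispoirp {DET}; 5:drareel {VERB,ADJ}; 6:zriflaask {VERB}; 7:spekailm {ADJ}; 8:daspaask {ADJ}; 9:drialk {VERB}; 10:spekailm {ADJ}.
If word 1 were VERB, no tagging could satisfy rule 1; so word 1 is ADJ.
If word 2 were VERB, no tagging could satisfy rule 1; so word 2 is DET.
If word 3 were VERB, no tagging could satisfy rule 1; so word 3 is DET.
If word 5 were VERB, no tagging could satisfy rule 1; so word 5 is ADJ.
The unique satisfying tagging is: ADJ DET DET DET ADJ VERB ADJ ADJ VERB ADJ.
Checking: rule 1 satisfied; rule 2 satisfied; rule 3 satisfied.

DET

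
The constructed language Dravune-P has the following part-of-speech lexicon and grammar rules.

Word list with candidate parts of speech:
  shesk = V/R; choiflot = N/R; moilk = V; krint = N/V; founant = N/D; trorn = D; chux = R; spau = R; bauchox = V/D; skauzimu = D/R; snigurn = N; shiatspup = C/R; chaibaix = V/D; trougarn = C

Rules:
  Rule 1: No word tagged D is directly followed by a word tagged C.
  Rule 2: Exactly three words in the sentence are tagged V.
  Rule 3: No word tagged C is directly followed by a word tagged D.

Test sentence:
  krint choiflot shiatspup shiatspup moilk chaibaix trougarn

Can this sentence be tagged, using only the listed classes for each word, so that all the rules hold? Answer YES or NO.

YES

Candidates per position — 1:krint {N,V}; 2:choiflot {N,R}; 3:shiatspup {C,R}; 4:shiatspup {C,R}; 5:moilk {V}; 6:chaibaix {V,D}; 7:trougarn {C}.
One satisfying assignment: V R C R V V C.
Check: rule 1 ok; rule 2 ok; rule 3 ok.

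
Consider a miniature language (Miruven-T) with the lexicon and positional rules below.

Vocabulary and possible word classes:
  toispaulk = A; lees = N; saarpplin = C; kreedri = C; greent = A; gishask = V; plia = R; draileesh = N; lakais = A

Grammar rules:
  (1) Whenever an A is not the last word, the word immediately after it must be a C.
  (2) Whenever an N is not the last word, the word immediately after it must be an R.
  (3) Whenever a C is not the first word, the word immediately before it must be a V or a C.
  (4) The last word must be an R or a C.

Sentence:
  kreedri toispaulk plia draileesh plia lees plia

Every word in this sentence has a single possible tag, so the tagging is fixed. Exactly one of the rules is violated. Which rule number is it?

Fixed tagging: C A R N R N R.
Checking each rule: R1 ✗, R2 ✓, R3 ✓, R4 ✓.
Only rule 1 fails.

1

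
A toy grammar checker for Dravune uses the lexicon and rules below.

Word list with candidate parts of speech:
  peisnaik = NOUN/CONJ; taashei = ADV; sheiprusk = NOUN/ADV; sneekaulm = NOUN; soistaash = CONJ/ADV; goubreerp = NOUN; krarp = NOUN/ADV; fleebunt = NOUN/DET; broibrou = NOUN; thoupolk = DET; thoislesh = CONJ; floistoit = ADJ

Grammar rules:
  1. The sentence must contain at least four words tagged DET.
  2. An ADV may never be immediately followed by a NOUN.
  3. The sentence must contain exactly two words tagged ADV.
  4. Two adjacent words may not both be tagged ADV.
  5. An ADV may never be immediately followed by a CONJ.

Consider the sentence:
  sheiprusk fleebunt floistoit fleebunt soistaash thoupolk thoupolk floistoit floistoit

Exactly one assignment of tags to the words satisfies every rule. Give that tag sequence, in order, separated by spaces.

ADV DET ADJ DET ADV DET DET ADJ ADJ

Candidates per position — 1:sheiprusk {NOUN,ADV}; 2:fleebunt {NOUN,DET}; 3:floistoit {ADJ}; 4:fleebunt {NOUN,DET}; 5:soistaash {CONJ,ADV}; 6:thoupolk {DET}; 7:thoupolk {DET}; 8:floistoit {ADJ}; 9:floistoit {ADJ}.
If word 1 were NOUN, no tagging could satisfy rule 3; so word 1 is ADV.
If word 2 were NOUN, no tagging could satisfy rule 1; so word 2 is DET.
If word 4 were NOUN, no tagging could satisfy rule 1; so word 4 is DET.
If word 5 were CONJ, no tagging could satisfy rule 3; so word 5 is ADV.
That leaves exactly one tagging: ADV DET ADJ DET ADV DET DET ADJ ADJ.
Verifying each rule — rule 1 holds; rule 2 holds; rule 3 holds; rule 4 holds; rule 5 holds.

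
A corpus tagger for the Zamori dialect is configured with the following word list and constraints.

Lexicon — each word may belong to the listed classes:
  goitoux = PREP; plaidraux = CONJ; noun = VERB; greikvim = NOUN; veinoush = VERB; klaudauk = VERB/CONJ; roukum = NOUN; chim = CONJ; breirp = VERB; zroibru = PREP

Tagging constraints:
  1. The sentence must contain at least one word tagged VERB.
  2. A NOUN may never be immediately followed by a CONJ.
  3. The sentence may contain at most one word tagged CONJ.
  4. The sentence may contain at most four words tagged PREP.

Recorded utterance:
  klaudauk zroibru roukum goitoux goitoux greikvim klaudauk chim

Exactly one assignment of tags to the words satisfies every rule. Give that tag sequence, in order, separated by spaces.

VERB PREP NOUN PREP PREP NOUN VERB CONJ

Candidates per position — 1:klaudauk {VERB,CONJ}; 2:zroibru {PREP}; 3:roukum {NOUN}; 4:goitoux {PREP}; 5:goitoux {PREP}; 6:greikvim {NOUN}; 7:klaudauk {VERB,CONJ}; 8:chim {CONJ}.
Position 1: CONJ is ruled out by rule 3; that leaves VERB.
Position 7: CONJ is ruled out by rule 2; that leaves VERB.
That leaves exactly one tagging: VERB PREP NOUN PREP PREP NOUN VERB CONJ.
Checking: rule 1 ✓; rule 2 ✓; rule 3 ✓; rule 4 ✓.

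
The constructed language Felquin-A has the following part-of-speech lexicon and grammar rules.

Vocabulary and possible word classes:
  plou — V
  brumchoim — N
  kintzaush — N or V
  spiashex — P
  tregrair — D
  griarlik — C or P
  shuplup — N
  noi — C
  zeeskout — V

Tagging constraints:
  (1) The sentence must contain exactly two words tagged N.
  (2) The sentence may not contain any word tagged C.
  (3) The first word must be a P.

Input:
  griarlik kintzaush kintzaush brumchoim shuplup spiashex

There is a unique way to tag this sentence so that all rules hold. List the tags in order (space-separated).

Candidates per position — 1:griarlik {C,P}; 2:kintzaush {N,V}; 3:kintzaush {N,V}; 4:brumchoim {N}; 5:shuplup {N}; 6:spiashex {P}.
Word 1 cannot be C — rule 2 would then fail for every completion. It is P.
Word 2 cannot be N — rule 1 would then fail for every completion. It is V.
Word 3 cannot be N — rule 1 would then fail for every completion. It is V.
So the tagging must be: P V V N N P.
Check: rule 1 holds; rule 2 holds; rule 3 holds.

P V V N N P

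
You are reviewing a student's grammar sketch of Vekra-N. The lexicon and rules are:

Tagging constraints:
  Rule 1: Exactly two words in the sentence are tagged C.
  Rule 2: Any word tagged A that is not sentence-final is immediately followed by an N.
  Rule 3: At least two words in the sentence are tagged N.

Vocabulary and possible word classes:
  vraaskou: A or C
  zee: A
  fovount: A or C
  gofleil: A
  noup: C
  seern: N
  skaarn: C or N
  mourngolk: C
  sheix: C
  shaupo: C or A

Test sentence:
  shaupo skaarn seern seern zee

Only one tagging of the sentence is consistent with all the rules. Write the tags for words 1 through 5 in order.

Candidates per position — 1:shaupo {C,A}; 2:skaarn {C,N}; 3:seern {N}; 4:seern {N}; 5:zee {A}.
Position 1: A is ruled out by rule 1; that leaves C.
Position 2: N is ruled out by rule 1; that leaves C.
So the tagging must be: C C N N A.
Checking: rule 1 ok; rule 2 ok; rule 3 ok.

C C N N A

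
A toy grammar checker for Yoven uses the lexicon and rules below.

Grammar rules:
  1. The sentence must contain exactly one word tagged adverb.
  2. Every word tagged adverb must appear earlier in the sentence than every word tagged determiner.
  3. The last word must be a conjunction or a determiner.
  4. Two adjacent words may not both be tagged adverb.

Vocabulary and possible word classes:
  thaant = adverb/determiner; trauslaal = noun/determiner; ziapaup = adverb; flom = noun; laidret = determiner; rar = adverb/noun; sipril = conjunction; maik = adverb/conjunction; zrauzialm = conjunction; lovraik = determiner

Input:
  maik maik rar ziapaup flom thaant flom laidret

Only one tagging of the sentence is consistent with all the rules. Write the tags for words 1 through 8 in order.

Candidates per position — 1:maik {adverb,conjunction}; 2:maik {adverb,conjunction}; 3:rar {adverb,noun}; 4:ziapaup {adverb}; 5:flom {noun}; 6:thaant {adverb,determiner}; 7:flom {noun}; 8:laidret {determiner}.
Word 1 cannot be adverb — rule 1 would then fail for every completion. It is conjunction.
Word 2 cannot be adverb — rule 1 would then fail for every completion. It is conjunction.
Word 3 cannot be adverb — rule 1 would then fail for every completion. It is noun.
Word 6 cannot be adverb — rule 1 would then fail for every completion. It is determiner.
The unique satisfying tagging is: conjunction conjunction noun adverb noun determiner noun determiner.
Checking: rule 1 holds; rule 2 holds; rule 3 holds; rule 4 holds.

conjunction conjunction noun adverb noun determiner noun determiner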